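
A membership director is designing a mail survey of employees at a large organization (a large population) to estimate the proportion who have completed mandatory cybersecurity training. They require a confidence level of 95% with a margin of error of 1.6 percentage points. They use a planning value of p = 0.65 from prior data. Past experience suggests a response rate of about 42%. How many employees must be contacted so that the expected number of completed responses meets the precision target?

For 95% confidence, z = 1.96.
Completed interviews needed: n₀ = 1.96² × 0.2275 / 0.016² ≈ 3413.92 → 3414.
At a 42% response rate, contacts needed = 3414 / 0.42 ≈ 8128.57 → 8129.

8129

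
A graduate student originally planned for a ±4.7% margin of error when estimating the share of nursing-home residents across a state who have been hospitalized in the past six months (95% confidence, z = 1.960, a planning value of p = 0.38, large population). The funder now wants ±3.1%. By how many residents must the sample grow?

At ±4.7%: n = 1.960² × 0.2356 / 0.047² ≈ 409.72 → 410.
At ±3.1%: n = 1.960² × 0.2356 / 0.031² ≈ 941.81 → 942.
Additional respondents: 942 − 410 = 532.

532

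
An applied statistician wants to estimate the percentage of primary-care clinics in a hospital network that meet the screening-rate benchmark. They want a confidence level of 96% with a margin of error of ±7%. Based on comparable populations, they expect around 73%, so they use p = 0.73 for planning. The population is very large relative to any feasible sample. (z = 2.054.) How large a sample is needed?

170

With p = 0.73, p(1−p) = 0.1971.
n = z²·p(1−p)/E² = 2.054² × 0.1971 / 0.070² = 4.2189 × 0.1971 / 0.004900 ≈ 169.70.
Rounding up gives n = 170.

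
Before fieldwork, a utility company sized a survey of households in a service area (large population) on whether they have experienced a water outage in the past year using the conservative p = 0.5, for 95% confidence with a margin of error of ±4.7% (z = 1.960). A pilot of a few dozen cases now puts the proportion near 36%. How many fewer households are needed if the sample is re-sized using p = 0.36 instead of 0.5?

34

Conservative (p = 0.5): n = 1.960² × 0.25 / 0.047² ≈ 434.77 → 435.
Using p = 0.36: p(1−p) = 0.2304, so n = 1.960² × 0.2304 / 0.047² ≈ 400.68 → 401.
Reduction: 435 − 401 = 34.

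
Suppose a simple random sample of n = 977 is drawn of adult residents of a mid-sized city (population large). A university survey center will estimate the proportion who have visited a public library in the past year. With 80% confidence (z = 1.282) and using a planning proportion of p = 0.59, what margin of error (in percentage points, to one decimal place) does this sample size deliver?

SE(p̂) = √[p(1−p)/n] = √[0.2419/977] = 0.01574.
E = z × SE = 1.282 × 0.01574 = 0.02017, or 2.0 percentage points.

2.0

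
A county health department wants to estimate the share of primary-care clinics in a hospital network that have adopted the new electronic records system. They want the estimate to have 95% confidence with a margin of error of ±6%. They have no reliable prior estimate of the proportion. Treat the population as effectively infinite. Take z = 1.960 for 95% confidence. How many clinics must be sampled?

267

With no prior estimate, use p = 0.5, giving p(1−p) = 0.25.
n = z²·p(1−p)/E² = 1.960² × 0.2500 / 0.060² = 3.8416 × 0.2500 / 0.003600 ≈ 266.78.
Rounding up gives n = 267.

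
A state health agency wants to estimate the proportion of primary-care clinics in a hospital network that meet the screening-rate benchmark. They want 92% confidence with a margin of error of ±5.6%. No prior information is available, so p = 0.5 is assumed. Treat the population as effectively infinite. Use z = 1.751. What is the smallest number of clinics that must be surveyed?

With p = 0.5, p(1−p) = 0.25.
n = z²·p(1−p)/E² = 1.751² × 0.2500 / 0.056² = 3.0660 × 0.2500 / 0.003136 ≈ 244.42.
Rounding up gives n = 245.

245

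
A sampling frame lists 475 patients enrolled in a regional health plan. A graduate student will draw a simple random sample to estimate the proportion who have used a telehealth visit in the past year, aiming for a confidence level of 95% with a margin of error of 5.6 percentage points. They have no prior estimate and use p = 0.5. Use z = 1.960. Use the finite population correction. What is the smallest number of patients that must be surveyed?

Unadjusted: n₀ = 1.960² × 0.50 × 0.50 / 0.056² ≈ 306.25, so n₀ = 307.
Finite population correction with N = 475: n = n₀ / (1 + (n₀−1)/N) = 307 / (1 + 306/475) = 307 / 1.6442 ≈ 186.72.
Rounding up, n = 187.

187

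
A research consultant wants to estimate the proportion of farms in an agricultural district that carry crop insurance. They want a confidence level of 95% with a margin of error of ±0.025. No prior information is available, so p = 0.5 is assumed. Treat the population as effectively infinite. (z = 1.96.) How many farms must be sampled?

With p = 0.5, p(1−p) = 0.25.
n = z²·p(1−p)/E² = 1.96² × 0.2500 / 0.025² = 3.8416 × 0.2500 / 0.000625 ≈ 1536.64.
Rounding up gives n = 1537.

1537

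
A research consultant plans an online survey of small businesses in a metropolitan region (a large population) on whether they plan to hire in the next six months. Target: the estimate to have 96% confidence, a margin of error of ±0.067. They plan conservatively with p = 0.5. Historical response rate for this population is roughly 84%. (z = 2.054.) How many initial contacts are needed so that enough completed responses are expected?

280

Completed interviews needed: n₀ = 2.054² × 0.2500 / 0.067² ≈ 234.96 → 235.
At an 84% response rate, contacts needed = 235 / 0.84 ≈ 279.76 → 280.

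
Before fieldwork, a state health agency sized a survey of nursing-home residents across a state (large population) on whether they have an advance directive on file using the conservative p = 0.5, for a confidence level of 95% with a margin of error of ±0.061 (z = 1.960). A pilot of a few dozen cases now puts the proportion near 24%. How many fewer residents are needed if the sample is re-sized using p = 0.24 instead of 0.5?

70

Conservative (p = 0.5): n = 1.960² × 0.25 / 0.061² ≈ 258.10 → 259.
Using p = 0.24: p(1−p) = 0.1824, so n = 1.960² × 0.1824 / 0.061² ≈ 188.31 → 189.
Reduction: 259 − 189 = 70.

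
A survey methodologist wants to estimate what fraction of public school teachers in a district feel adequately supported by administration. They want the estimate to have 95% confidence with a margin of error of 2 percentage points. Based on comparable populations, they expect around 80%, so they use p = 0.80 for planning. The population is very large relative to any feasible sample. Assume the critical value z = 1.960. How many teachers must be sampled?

1537

With p = 0.80, p(1−p) = 0.1600.
n = z²·p(1−p)/E² = 1.960² × 0.1600 / 0.020² = 3.8416 × 0.1600 / 0.000400 ≈ 1536.64.
Rounding up gives n = 1537.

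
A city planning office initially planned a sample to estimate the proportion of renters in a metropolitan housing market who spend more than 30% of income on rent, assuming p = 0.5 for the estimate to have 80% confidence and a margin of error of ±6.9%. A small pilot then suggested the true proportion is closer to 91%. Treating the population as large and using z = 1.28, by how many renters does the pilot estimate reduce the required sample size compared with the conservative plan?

58

Conservative (p = 0.5): n = 1.28² × 0.25 / 0.069² ≈ 86.03 → 87.
Using p = 0.91: p(1−p) = 0.0819, so n = 1.28² × 0.0819 / 0.069² ≈ 28.18 → 29.
Reduction: 87 − 29 = 58.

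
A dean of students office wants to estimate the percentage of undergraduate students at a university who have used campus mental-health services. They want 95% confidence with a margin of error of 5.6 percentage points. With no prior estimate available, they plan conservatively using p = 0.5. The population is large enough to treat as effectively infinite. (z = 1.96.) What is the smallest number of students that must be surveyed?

With p = 0.5, p(1−p) = 0.25.
n = z²·p(1−p)/E² = 1.96² × 0.2500 / 0.056² = 3.8416 × 0.2500 / 0.003136 ≈ 306.25.
Rounding up gives n = 307.

307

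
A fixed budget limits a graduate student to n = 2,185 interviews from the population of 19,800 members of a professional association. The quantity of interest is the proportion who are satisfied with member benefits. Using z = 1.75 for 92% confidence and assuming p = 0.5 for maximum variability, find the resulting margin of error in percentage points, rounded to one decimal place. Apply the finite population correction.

Finite-population factor: (N−n)/(N−1) = (19800−2185)/(19800−1) = 0.8897.
SE(p̂) = √[p(1−p)/n · (N−n)/(N−1)] = √[0.2500/2185 × 0.8897] = 0.01009.
E = z × SE = 1.75 × 0.01009 = 0.01766 ≈ 1.8 percentage points.

1.8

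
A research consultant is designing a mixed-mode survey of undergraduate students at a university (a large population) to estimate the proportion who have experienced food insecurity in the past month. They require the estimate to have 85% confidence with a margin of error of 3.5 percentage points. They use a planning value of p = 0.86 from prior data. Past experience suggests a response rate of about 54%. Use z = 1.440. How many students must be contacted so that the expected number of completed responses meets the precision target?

378

Completed interviews needed: n₀ = 1.440² × 0.1204 / 0.035² ≈ 203.81 → 204.
At a 54% response rate, contacts needed = 204 / 0.54 ≈ 377.78 → 378.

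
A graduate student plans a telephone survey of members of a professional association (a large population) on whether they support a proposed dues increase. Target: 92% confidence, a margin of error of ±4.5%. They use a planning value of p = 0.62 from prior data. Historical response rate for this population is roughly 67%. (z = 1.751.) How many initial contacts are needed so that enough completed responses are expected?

Completed interviews needed: n₀ = 1.751² × 0.2356 / 0.045² ≈ 356.72 → 357.
At a 67% response rate, contacts needed = 357 / 0.67 ≈ 532.84 → 533.

533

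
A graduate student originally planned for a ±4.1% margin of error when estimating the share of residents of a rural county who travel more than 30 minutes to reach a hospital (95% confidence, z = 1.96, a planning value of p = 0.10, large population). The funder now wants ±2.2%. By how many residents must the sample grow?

At ±4.1%: n = 1.96² × 0.0900 / 0.041² ≈ 205.68 → 206.
At ±2.2%: n = 1.96² × 0.0900 / 0.022² ≈ 714.35 → 715.
Additional respondents: 715 − 206 = 509.

509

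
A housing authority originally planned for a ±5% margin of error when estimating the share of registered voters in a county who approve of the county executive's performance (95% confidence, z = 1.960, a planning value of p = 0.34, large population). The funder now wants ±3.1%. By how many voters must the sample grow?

553

At ±5%: n = 1.960² × 0.2244 / 0.050² ≈ 344.82 → 345.
At ±3.1%: n = 1.960² × 0.2244 / 0.031² ≈ 897.04 → 898.
Additional respondents: 898 − 345 = 553.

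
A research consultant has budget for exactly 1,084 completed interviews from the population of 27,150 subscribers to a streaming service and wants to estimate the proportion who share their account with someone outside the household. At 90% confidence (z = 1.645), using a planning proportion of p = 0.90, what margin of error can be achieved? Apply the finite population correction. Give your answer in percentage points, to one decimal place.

Finite-population factor: (N−n)/(N−1) = (27150−1084)/(27150−1) = 0.9601.
SE(p̂) = √[p(1−p)/n · (N−n)/(N−1)] = √[0.0900/1084 × 0.9601] = 0.00893.
E = z × SE = 1.645 × 0.00893 = 0.01469 ≈ 1.5 percentage points.

1.5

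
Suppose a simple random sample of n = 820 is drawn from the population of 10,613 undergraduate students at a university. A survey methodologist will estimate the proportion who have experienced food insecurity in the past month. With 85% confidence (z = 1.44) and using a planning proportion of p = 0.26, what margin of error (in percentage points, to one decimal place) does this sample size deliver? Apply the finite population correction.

Finite-population factor: (N−n)/(N−1) = (10613−820)/(10613−1) = 0.9228.
SE(p̂) = √[p(1−p)/n · (N−n)/(N−1)] = √[0.1924/820 × 0.9228] = 0.01471.
E = z × SE = 1.44 × 0.01471 = 0.02119 ≈ 2.1 percentage points.

2.1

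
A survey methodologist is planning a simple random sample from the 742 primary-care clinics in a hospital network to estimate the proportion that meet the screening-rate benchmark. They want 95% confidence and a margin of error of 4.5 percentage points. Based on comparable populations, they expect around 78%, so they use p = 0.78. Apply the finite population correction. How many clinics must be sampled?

227

For 95% confidence, z = 1.960.
Unadjusted: n₀ = 1.960² × 0.78 × 0.22 / 0.045² ≈ 325.54, so n₀ = 326.
Finite population correction with N = 742: n = n₀ / (1 + (n₀−1)/N) = 326 / (1 + 325/742) = 326 / 1.4380 ≈ 226.70.
Rounding up, n = 227.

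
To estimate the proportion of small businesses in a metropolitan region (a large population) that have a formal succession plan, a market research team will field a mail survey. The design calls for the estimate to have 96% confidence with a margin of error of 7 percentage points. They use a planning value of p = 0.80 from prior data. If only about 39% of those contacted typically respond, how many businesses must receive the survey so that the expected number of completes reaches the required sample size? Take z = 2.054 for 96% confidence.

354

Completed interviews needed: n₀ = 2.054² × 0.1600 / 0.070² ≈ 137.76 → 138.
At a 39% response rate, contacts needed = 138 / 0.39 ≈ 353.85 → 354.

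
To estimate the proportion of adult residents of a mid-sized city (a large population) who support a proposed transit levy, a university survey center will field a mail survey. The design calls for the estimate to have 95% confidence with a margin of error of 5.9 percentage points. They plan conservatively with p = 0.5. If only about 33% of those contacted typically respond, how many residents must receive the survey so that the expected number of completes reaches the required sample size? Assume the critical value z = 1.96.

837

Completed interviews needed: n₀ = 1.96² × 0.2500 / 0.059² ≈ 275.90 → 276.
At a 33% response rate, contacts needed = 276 / 0.33 ≈ 836.36 → 837.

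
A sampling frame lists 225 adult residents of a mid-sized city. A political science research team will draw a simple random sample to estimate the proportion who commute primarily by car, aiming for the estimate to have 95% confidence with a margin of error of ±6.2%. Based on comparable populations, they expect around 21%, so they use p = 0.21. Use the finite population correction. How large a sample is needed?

96

For 95% confidence, z = 1.960.
Unadjusted: n₀ = 1.960² × 0.21 × 0.79 / 0.062² ≈ 165.80, so n₀ = 166.
Finite population correction with N = 225: n = n₀ / (1 + (n₀−1)/N) = 166 / (1 + 165/225) = 166 / 1.7333 ≈ 95.77.
Rounding up, n = 96.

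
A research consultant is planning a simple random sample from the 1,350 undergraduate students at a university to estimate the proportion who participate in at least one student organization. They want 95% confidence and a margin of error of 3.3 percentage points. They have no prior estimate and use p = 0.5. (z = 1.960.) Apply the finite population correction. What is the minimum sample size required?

534

Unadjusted: n₀ = 1.960² × 0.50 × 0.50 / 0.033² ≈ 881.91, so n₀ = 882.
Finite population correction with N = 1,350: n = n₀ / (1 + (n₀−1)/N) = 882 / (1 + 881/1350) = 882 / 1.6526 ≈ 533.71.
Rounding up, n = 534.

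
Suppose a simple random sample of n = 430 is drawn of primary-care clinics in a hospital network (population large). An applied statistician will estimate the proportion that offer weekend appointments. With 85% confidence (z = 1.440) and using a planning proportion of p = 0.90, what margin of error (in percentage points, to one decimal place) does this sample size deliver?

SE(p̂) = √[p(1−p)/n] = √[0.0900/430] = 0.01447.
E = z × SE = 1.440 × 0.01447 = 0.02083, or 2.1 percentage points.

2.1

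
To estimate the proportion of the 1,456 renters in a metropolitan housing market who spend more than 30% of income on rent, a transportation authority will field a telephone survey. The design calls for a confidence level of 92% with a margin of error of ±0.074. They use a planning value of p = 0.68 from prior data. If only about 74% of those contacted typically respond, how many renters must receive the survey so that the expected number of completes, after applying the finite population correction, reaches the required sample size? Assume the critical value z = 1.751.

Completed interviews needed (unadjusted): n₀ = 1.751² × 0.2176 / 0.074² ≈ 121.83 → 122.
FPC for N = 1,456: n = 122 / (1 + 121/1456) = 122 / 1.0831 ≈ 112.64 → 113.
At a 74% response rate, contacts needed = 113 / 0.74 ≈ 152.70 → 153.

153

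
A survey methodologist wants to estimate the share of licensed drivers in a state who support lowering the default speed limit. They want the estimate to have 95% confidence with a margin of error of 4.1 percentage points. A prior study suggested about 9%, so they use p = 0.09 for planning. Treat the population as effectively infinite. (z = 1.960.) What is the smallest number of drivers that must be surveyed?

With p = 0.09, p(1−p) = 0.0819.
n = z²·p(1−p)/E² = 1.960² × 0.0819 / 0.041² = 3.8416 × 0.0819 / 0.001681 ≈ 187.17.
Rounding up gives n = 188.

188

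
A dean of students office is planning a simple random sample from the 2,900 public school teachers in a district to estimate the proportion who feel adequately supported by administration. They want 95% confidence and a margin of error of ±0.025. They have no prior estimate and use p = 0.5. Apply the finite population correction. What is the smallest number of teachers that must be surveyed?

1005

For 95% confidence, z = 1.960.
Unadjusted: n₀ = 1.960² × 0.50 × 0.50 / 0.025² ≈ 1536.64, so n₀ = 1537.
Finite population correction with N = 2,900: n = n₀ / (1 + (n₀−1)/N) = 1537 / (1 + 1536/2900) = 1537 / 1.5297 ≈ 1004.80.
Rounding up, n = 1005.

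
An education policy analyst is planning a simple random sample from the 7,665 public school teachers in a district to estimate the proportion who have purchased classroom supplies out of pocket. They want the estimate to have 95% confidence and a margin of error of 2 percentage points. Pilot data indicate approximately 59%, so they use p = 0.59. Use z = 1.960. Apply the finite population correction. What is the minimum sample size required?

1784

Unadjusted: n₀ = 1.960² × 0.59 × 0.41 / 0.020² ≈ 2323.21, so n₀ = 2324.
Finite population correction with N = 7,665: n = n₀ / (1 + (n₀−1)/N) = 2324 / (1 + 2323/7665) = 2324 / 1.3031 ≈ 1783.49.
Rounding up, n = 1784.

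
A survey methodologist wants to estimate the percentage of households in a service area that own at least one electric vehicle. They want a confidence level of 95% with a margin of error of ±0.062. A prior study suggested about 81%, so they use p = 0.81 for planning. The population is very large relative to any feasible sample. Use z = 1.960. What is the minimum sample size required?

With p = 0.81, p(1−p) = 0.1539.
n = z²·p(1−p)/E² = 1.960² × 0.1539 / 0.062² = 3.8416 × 0.1539 / 0.003844 ≈ 153.80.
Rounding up gives n = 154.

154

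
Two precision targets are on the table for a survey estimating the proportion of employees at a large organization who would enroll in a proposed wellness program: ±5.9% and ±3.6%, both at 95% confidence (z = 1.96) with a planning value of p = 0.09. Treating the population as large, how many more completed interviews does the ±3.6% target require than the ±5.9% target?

At ±5.9%: n = 1.96² × 0.0819 / 0.059² ≈ 90.38 → 91.
At ±3.6%: n = 1.96² × 0.0819 / 0.036² ≈ 242.77 → 243.
Additional respondents: 243 − 91 = 152.

152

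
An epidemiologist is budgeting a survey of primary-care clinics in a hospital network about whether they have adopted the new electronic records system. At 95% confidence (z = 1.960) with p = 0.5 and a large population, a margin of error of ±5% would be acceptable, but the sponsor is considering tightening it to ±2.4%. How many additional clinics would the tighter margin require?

At ±5%: n = 1.960² × 0.2500 / 0.050² ≈ 384.16 → 385.
At ±2.4%: n = 1.960² × 0.2500 / 0.024² ≈ 1667.36 → 1668.
Additional respondents: 1668 − 385 = 1283.

1283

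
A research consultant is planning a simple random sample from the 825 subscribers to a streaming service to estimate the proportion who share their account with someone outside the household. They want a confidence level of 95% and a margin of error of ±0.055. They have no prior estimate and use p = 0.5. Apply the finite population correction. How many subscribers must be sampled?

For 95% confidence, z = 1.960.
Unadjusted: n₀ = 1.960² × 0.50 × 0.50 / 0.055² ≈ 317.49, so n₀ = 318.
Finite population correction with N = 825: n = n₀ / (1 + (n₀−1)/N) = 318 / (1 + 317/825) = 318 / 1.3842 ≈ 229.73.
Rounding up, n = 230.

230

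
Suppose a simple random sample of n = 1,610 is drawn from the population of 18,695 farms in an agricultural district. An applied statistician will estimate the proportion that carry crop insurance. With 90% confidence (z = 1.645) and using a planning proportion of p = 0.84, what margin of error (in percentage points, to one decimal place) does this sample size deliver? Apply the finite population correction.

1.4

Finite-population factor: (N−n)/(N−1) = (18695−1610)/(18695−1) = 0.9139.
SE(p̂) = √[p(1−p)/n · (N−n)/(N−1)] = √[0.1344/1610 × 0.9139] = 0.00873.
E = z × SE = 1.645 × 0.00873 = 0.01437 ≈ 1.4 percentage points.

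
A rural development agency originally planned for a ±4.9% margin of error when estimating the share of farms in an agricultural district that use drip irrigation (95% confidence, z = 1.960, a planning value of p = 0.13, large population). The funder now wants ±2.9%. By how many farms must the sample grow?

336

At ±4.9%: n = 1.960² × 0.1131 / 0.049² ≈ 180.96 → 181.
At ±2.9%: n = 1.960² × 0.1131 / 0.029² ≈ 516.63 → 517.
Additional respondents: 517 − 181 = 336.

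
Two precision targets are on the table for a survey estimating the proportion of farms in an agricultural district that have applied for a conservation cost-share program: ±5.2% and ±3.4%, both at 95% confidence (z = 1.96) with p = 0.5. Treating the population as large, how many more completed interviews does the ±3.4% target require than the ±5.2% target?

475

At ±5.2%: n = 1.96² × 0.2500 / 0.052² ≈ 355.18 → 356.
At ±3.4%: n = 1.96² × 0.2500 / 0.034² ≈ 830.80 → 831.
Additional respondents: 831 − 356 = 475.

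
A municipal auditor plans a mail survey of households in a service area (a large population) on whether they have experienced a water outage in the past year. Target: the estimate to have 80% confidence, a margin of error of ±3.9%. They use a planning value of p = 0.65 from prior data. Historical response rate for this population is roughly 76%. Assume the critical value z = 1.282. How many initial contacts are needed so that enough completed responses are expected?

Completed interviews needed: n₀ = 1.282² × 0.2275 / 0.039² ≈ 245.83 → 246.
At a 76% response rate, contacts needed = 246 / 0.76 ≈ 323.68 → 324.

324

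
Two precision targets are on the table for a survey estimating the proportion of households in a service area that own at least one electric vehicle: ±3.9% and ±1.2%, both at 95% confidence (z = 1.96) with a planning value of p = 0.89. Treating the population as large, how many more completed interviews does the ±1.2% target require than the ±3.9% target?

At ±3.9%: n = 1.96² × 0.0979 / 0.039² ≈ 247.27 → 248.
At ±1.2%: n = 1.96² × 0.0979 / 0.012² ≈ 2611.75 → 2612.
Additional respondents: 2612 − 248 = 2364.

2364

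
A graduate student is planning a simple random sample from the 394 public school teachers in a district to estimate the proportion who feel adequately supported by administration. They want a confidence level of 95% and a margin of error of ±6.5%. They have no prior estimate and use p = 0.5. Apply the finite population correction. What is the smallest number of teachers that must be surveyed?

For 95% confidence, z = 1.96.
Unadjusted: n₀ = 1.96² × 0.50 × 0.50 / 0.065² ≈ 227.31, so n₀ = 228.
Finite population correction with N = 394: n = n₀ / (1 + (n₀−1)/N) = 228 / (1 + 227/394) = 228 / 1.5761 ≈ 144.66.
Rounding up, n = 145.

145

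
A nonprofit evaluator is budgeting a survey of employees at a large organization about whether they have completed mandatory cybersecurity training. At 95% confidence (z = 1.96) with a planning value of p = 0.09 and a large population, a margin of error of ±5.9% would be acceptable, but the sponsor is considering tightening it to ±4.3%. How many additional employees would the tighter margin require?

At ±5.9%: n = 1.96² × 0.0819 / 0.059² ≈ 90.38 → 91.
At ±4.3%: n = 1.96² × 0.0819 / 0.043² ≈ 170.16 → 171.
Additional respondents: 171 − 91 = 80.

80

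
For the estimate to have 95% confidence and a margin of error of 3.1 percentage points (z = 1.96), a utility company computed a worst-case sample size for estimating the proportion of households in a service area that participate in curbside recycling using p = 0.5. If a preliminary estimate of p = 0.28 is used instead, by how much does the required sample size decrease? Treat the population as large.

194

Conservative (p = 0.5): n = 1.96² × 0.25 / 0.031² ≈ 999.38 → 1000.
Using p = 0.28: p(1−p) = 0.2016, so n = 1.96² × 0.2016 / 0.031² ≈ 805.90 → 806.
Reduction: 1000 − 806 = 194.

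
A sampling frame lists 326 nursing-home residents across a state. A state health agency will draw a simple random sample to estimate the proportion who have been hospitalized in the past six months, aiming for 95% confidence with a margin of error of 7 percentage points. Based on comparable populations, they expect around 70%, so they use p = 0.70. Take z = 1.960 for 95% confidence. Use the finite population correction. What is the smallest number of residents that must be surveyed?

110

Unadjusted: n₀ = 1.960² × 0.70 × 0.30 / 0.070² ≈ 164.64, so n₀ = 165.
Finite population correction with N = 326: n = n₀ / (1 + (n₀−1)/N) = 165 / (1 + 164/326) = 165 / 1.5031 ≈ 109.78.
Rounding up, n = 110.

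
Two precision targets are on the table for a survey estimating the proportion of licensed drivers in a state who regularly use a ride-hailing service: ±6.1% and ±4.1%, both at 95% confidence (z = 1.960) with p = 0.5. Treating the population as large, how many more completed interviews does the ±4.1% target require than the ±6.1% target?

At ±6.1%: n = 1.960² × 0.2500 / 0.061² ≈ 258.10 → 259.
At ±4.1%: n = 1.960² × 0.2500 / 0.041² ≈ 571.33 → 572.
Additional respondents: 572 − 259 = 313.

313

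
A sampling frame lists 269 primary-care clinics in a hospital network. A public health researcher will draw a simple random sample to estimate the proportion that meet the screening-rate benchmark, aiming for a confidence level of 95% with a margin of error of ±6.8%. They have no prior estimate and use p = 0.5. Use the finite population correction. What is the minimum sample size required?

118

For 95% confidence, z = 1.96.
Unadjusted: n₀ = 1.96² × 0.50 × 0.50 / 0.068² ≈ 207.70, so n₀ = 208.
Finite population correction with N = 269: n = n₀ / (1 + (n₀−1)/N) = 208 / (1 + 207/269) = 208 / 1.7695 ≈ 117.55.
Rounding up, n = 118.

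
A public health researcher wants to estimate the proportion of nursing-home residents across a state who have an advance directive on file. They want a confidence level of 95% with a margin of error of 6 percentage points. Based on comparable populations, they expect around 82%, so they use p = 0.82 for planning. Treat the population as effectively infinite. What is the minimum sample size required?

158

For 95% confidence, z = 1.960.
With p = 0.82, p(1−p) = 0.1476.
n = z²·p(1−p)/E² = 1.960² × 0.1476 / 0.060² = 3.8416 × 0.1476 / 0.003600 ≈ 157.51.
Rounding up gives n = 158.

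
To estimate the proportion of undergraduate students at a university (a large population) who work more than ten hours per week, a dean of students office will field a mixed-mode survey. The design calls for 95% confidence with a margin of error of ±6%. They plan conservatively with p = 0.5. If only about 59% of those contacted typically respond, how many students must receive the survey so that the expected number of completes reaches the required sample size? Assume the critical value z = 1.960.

Completed interviews needed: n₀ = 1.960² × 0.2500 / 0.060² ≈ 266.78 → 267.
At a 59% response rate, contacts needed = 267 / 0.59 ≈ 452.54 → 453.

453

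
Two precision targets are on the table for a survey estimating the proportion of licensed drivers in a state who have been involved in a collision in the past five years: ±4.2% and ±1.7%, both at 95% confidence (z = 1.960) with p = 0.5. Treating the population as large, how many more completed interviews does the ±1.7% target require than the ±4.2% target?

2779

At ±4.2%: n = 1.960² × 0.2500 / 0.042² ≈ 544.44 → 545.
At ±1.7%: n = 1.960² × 0.2500 / 0.017² ≈ 3323.18 → 3324.
Additional respondents: 3324 − 545 = 2779.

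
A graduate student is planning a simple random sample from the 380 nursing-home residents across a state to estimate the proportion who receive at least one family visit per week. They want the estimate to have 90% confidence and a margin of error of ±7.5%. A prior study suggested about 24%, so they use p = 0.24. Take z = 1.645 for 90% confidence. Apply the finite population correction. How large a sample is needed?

72

Unadjusted: n₀ = 1.645² × 0.24 × 0.76 / 0.075² ≈ 87.75, so n₀ = 88.
Finite population correction with N = 380: n = n₀ / (1 + (n₀−1)/N) = 88 / (1 + 87/380) = 88 / 1.2289 ≈ 71.61.
Rounding up, n = 72.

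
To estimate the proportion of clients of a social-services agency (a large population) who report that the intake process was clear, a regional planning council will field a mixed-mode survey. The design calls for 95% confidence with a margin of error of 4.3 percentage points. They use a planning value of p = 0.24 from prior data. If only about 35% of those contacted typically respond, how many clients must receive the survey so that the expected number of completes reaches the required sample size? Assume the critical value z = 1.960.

1083

Completed interviews needed: n₀ = 1.960² × 0.1824 / 0.043² ≈ 378.97 → 379.
At a 35% response rate, contacts needed = 379 / 0.35 ≈ 1082.86 → 1083.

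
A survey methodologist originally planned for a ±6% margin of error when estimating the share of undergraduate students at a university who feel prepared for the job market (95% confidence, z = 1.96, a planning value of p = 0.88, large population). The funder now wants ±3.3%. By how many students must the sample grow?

260

At ±6%: n = 1.96² × 0.1056 / 0.060² ≈ 112.69 → 113.
At ±3.3%: n = 1.96² × 0.1056 / 0.033² ≈ 372.52 → 373.
Additional respondents: 373 − 113 = 260.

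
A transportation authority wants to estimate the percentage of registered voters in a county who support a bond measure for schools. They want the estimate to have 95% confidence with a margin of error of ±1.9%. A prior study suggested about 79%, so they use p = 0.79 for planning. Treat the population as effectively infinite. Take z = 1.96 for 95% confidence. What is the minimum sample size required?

With p = 0.79, p(1−p) = 0.1659.
n = z²·p(1−p)/E² = 1.96² × 0.1659 / 0.019² = 3.8416 × 0.1659 / 0.000361 ≈ 1765.43.
Rounding up gives n = 1766.

1766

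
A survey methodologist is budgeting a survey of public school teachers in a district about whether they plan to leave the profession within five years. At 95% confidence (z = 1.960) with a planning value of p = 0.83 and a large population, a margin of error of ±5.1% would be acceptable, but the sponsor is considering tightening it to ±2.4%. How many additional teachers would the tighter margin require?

733

At ±5.1%: n = 1.960² × 0.1411 / 0.051² ≈ 208.40 → 209.
At ±2.4%: n = 1.960² × 0.1411 / 0.024² ≈ 941.06 → 942.
Additional respondents: 942 − 209 = 733.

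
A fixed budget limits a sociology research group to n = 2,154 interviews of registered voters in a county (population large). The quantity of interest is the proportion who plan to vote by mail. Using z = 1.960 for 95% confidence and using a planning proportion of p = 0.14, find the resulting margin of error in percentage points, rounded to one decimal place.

SE(p̂) = √[p(1−p)/n] = √[0.1204/2154] = 0.00748.
E = z × SE = 1.960 × 0.00748 = 0.01465, or 1.5 percentage points.

1.5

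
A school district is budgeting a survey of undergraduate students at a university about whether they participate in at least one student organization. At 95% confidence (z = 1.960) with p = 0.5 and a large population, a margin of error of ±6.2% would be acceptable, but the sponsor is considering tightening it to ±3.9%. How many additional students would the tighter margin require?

At ±6.2%: n = 1.960² × 0.2500 / 0.062² ≈ 249.84 → 250.
At ±3.9%: n = 1.960² × 0.2500 / 0.039² ≈ 631.43 → 632.
Additional respondents: 632 − 250 = 382.

382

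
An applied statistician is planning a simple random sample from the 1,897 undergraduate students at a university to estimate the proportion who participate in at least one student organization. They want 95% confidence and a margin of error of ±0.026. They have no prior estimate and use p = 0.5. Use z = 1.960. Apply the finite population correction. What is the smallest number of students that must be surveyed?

813

Unadjusted: n₀ = 1.960² × 0.50 × 0.50 / 0.026² ≈ 1420.71, so n₀ = 1421.
Finite population correction with N = 1,897: n = n₀ / (1 + (n₀−1)/N) = 1421 / (1 + 1420/1897) = 1421 / 1.7486 ≈ 812.67.
Rounding up, n = 813.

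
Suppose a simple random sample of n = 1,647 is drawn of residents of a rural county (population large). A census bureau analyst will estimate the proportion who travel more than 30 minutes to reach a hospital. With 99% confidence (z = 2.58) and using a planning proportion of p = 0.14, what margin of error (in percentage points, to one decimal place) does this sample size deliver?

2.2

SE(p̂) = √[p(1−p)/n] = √[0.1204/1647] = 0.00855.
E = z × SE = 2.58 × 0.00855 = 0.02206, or 2.2 percentage points.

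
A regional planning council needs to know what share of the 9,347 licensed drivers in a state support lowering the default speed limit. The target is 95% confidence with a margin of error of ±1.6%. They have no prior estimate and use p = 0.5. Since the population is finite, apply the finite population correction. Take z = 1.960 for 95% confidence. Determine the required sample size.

2678

Unadjusted: n₀ = 1.960² × 0.50 × 0.50 / 0.016² ≈ 3751.56, so n₀ = 3752.
Finite population correction with N = 9,347: n = n₀ / (1 + (n₀−1)/N) = 3752 / (1 + 3751/9347) = 3752 / 1.4013 ≈ 2677.50.
Rounding up, n = 2678.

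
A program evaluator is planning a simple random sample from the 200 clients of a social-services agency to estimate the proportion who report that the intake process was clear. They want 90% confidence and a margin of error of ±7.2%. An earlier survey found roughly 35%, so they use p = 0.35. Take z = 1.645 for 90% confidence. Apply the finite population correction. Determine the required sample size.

75

Unadjusted: n₀ = 1.645² × 0.35 × 0.65 / 0.072² ≈ 118.75, so n₀ = 119.
Finite population correction with N = 200: n = n₀ / (1 + (n₀−1)/N) = 119 / (1 + 118/200) = 119 / 1.5900 ≈ 74.84.
Rounding up, n = 75.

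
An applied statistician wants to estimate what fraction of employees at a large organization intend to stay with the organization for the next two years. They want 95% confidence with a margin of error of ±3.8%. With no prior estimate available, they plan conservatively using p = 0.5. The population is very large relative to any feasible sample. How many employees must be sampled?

For 95% confidence, z = 1.96.
With p = 0.5, p(1−p) = 0.25.
n = z²·p(1−p)/E² = 1.96² × 0.2500 / 0.038² = 3.8416 × 0.2500 / 0.001444 ≈ 665.10.
Rounding up gives n = 666.

666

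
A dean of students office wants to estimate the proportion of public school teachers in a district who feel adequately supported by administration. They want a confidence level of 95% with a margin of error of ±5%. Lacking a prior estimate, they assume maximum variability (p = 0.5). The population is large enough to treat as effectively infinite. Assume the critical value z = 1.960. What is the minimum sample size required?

385

With p = 0.5, p(1−p) = 0.25.
n = z²·p(1−p)/E² = 1.960² × 0.2500 / 0.050² = 3.8416 × 0.2500 / 0.002500 ≈ 384.16.
Rounding up gives n = 385.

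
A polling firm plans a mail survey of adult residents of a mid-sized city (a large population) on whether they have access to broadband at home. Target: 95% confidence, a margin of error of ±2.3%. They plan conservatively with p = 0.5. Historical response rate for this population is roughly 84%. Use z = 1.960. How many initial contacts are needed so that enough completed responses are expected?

Completed interviews needed: n₀ = 1.960² × 0.2500 / 0.023² ≈ 1815.50 → 1816.
At an 84% response rate, contacts needed = 1816 / 0.84 ≈ 2161.90 → 2162.

2162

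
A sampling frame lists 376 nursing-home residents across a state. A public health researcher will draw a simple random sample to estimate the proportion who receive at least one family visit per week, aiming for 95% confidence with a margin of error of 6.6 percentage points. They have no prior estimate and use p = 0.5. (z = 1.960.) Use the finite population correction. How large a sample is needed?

Unadjusted: n₀ = 1.960² × 0.50 × 0.50 / 0.066² ≈ 220.48, so n₀ = 221.
Finite population correction with N = 376: n = n₀ / (1 + (n₀−1)/N) = 221 / (1 + 220/376) = 221 / 1.5851 ≈ 139.42.
Rounding up, n = 140.

140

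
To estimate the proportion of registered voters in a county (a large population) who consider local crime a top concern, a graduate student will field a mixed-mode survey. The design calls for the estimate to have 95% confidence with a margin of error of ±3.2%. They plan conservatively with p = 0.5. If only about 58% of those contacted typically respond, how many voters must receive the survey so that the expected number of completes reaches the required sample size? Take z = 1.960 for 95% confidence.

Completed interviews needed: n₀ = 1.960² × 0.2500 / 0.032² ≈ 937.89 → 938.
At a 58% response rate, contacts needed = 938 / 0.58 ≈ 1617.24 → 1618.

1618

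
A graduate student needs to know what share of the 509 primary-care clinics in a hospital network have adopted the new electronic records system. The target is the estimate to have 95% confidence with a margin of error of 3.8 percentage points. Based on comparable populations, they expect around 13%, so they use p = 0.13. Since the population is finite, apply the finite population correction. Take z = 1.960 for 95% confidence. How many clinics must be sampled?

190

Unadjusted: n₀ = 1.960² × 0.13 × 0.87 / 0.038² ≈ 300.89, so n₀ = 301.
Finite population correction with N = 509: n = n₀ / (1 + (n₀−1)/N) = 301 / (1 + 300/509) = 301 / 1.5894 ≈ 189.38.
Rounding up, n = 190.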